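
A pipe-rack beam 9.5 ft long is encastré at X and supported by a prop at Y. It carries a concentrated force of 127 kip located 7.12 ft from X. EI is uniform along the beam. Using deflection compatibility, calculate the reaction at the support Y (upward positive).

R_Y = 80.27 kip

Choose R_Y as the redundant. The primary structure is the cantilever fixed at X.
Deflection at Y on the released cantilever, summing each load's contribution:
  point load 127 at a = 7.12: Pa²(3L − a)/(6EI) = 22941/EI
Tip deflection under a unit load at Y: L³/(3EI) = 285.8/EI.
Compatibility at Y: δ_0 − R_Y·δ_{YY} = 0, so R_Y = 22941/285.8 = 80.27 kip.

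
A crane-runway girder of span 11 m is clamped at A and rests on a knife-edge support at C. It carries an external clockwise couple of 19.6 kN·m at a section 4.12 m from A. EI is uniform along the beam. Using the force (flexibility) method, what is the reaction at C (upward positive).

R_C = 1.627 kN

Remove the prop at C; the released (primary) structure is a cantilever built in at A.
Downward deflection at the released point C due to the loads:
  clockwise couple 19.6 at a = 4.12: M₀a(2L − a)/(2EI) = 721.9/EI
Flexibility coefficient — unit upward force at C: δ_{CC} = L³/(3EI) = 443.7/EI.
The prop prevents deflection at C: R_C = δ_0/δ_{CC} = 721.9/443.7 = 1.627 kN.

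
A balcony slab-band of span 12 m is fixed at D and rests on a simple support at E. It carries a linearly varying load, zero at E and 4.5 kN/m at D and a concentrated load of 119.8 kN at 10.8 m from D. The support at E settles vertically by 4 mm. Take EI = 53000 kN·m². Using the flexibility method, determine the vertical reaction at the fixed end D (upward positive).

Remove the prop at E; the released (primary) structure is a cantilever built in at D.
Primary-structure tip deflection at E by superposition:
  triangular load, peak 4.5 at the fixed end: w₀L⁴/(30EI) = 3110/EI
  point load 119.8 at a = 10.8: Pa²(3L − a)/(6EI) = 58689/EI
  δ_0 = 61799/EI
Flexibility coefficient — unit upward force at E: δ_{EE} = L³/(3EI) = 576/EI.
With EI = 53000 kN·m²: δ_0 = 1.166 m and δ_{EE} = 0.010868 m/kN.
Compatibility — the beam at E must follow the support down by 0.004 m: δ_0 − R_E·δ_{EE} = 0.004, so R_E = (1.166 − 0.004)/0.010868 = 106.9 kN.
Vertical equilibrium: R_D = ΣP − R_E = 146.8 − 106.9 = 39.88 kN.

R_D = 39.88 kN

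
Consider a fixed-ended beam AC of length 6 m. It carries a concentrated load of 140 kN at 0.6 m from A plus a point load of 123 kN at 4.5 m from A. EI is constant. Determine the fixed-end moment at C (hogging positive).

Release both end moments; the primary structure is a simply-supported span AC with redundants M_A and M_C.
Simple-span end rotations at A and C under the given loads:
  at A: point load 140 at a = 0.6: Pab(L + b)/(6LEI) = 143.6/EI
  at C: point load 140 at a = 0.6: Pab(L + a)/(6LEI) = 83.16/EI
  at A: point load 123 at a = 4.5: Pab(L + b)/(6LEI) = 173/EI
  at C: point load 123 at a = 4.5: Pab(L + a)/(6LEI) = 242.2/EI
  θ_A0 = 316.6/EI,  θ_C0 = 325.3/EI
Flexibility coefficients: a unit moment at one end gives L/(3EI) there and L/(6EI) at the far end, so f₁₁ = f₂₂ = 2/EI and f₁₂ = f₂₁ = 1/EI.
Compatibility — zero rotation at each built-in end:
  2 M_A + 1 M_C = 316.6
  1 M_A + 2 M_C = 325.3
Solving the pair gives M_A = 102.6 kN·m and M_C = 111.3 kN·m (hogging).

M_C = 111.3 kN·m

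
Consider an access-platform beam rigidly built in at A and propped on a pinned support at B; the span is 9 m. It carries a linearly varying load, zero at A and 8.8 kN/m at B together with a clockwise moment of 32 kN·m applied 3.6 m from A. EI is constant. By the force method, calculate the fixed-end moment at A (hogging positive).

M_A = 42.86 kN·m

Remove the prop at B; the released (primary) structure is a cantilever built in at A.
Free-end deflection of the primary structure under the applied loading (downward +):
  triangular load, peak 8.8 at the free end: 11w₀L⁴/(120EI) = 5293/EI
  clockwise couple 32 at a = 3.6: M₀a(2L − a)/(2EI) = 829.4/EI
  δ_0 = 6122/EI
Tip deflection under a unit load at B: L³/(3EI) = 243/EI.
Compatibility at B: δ_0 − R_B·δ_{BB} = 0, so R_B = 6122/243 = 25.19 kN.
Moment equilibrium about A: M_A = Σ(load moments about A) − R_B·L = 269.6 − 25.19×9 = 42.86 kN·m.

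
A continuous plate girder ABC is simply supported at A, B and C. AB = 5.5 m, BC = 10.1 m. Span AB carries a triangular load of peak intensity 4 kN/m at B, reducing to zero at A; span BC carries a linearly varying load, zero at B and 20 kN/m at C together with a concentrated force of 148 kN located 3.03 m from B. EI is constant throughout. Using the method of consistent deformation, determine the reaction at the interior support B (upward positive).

Take M_B as the redundant. Released structure: two simple spans AB and BC with a hinge at B.
End slopes at the hinge B, treating each span as simply supported:
  span AB: triangular load, peak 4: w₀L³/(45EI) = 14.79/EI
  span BC: triangular load, peak 20: 7w₀L³/(360EI) = 400.7/EI
  span BC: point load 148 at a = 3.03: Pab(L + b)/(6LEI) = 898.3/EI
  relative rotation θ_0 = (14.79 + 1299)/EI = 1314/EI
A unit hogging moment at B produces rotation L₁/(3EI) + L₂/(3EI) = 5.2/EI.
Compatibility: M_B·(L₁+L₂)/(3EI) = θ_0, giving M_B = 252.6 kN·m (hogging).
Span AB, ΣM about A with M_B applied at B: R_B^{AB}·5.5 = 40.33 + 252.6, so R_B^{AB} = 53.27 kN and R_A = 11 − 53.27 = -42.27 kN.
Span BC, ΣM about C: R_B^{BC}·10.1 = 1386 + 252.6, so R_B^{BC} = 162.3 kN and R_C = 249 − 162.3 = 86.72 kN.
R_B = 53.27 + 162.3 = 215.6 kN.

R_B = 215.6 kN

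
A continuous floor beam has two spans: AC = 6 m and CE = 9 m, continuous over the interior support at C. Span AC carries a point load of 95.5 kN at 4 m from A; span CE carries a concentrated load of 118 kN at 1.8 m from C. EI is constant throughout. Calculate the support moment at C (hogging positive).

Release continuity at C by inserting a hinge; the redundant is the internal moment M_C. The primary structure is two simply-supported spans AC and CE.
Discontinuity in slope at C on the released structure — sum the simple-span end rotations:
  span AC: point load 95.5 at a = 4: Pab(L + a)/(6LEI) = 212.2/EI
  span CE: point load 118 at a = 1.8: Pab(L + b)/(6LEI) = 458.8/EI
  relative rotation θ_0 = (212.2 + 458.8)/EI = 671/EI
A unit hogging moment at C produces rotation L₁/(3EI) + L₂/(3EI) = 5/EI.
Compatibility: M_C·(L₁+L₂)/(3EI) = θ_0, giving M_C = 134.2 kN·m (hogging).

M_C = 134.2 kN·m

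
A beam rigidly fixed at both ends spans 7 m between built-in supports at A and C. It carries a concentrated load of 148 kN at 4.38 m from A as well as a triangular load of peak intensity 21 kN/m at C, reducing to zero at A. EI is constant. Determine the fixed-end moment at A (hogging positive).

Take the two fixed-end moments M_A, M_C as redundants; the released structure is the simple span AC.
End rotations of the released simple span under the applied load (×1/EI):
  at A: point load 148 at a = 4.38: Pab(L + b)/(6LEI) = 389/EI
  at C: point load 148 at a = 4.38: Pab(L + a)/(6LEI) = 460.2/EI
  at A: triangular load, peak 21: 7w₀L³/(360EI) = 140.1/EI
  at C: triangular load, peak 21: w₀L³/(45EI) = 160.1/EI
  θ_A0 = 529.1/EI,  θ_C0 = 620.2/EI
Flexibility coefficients: a unit moment at one end gives L/(3EI) there and L/(6EI) at the far end, so f₁₁ = f₂₂ = 2.333/EI and f₁₂ = f₂₁ = 1.167/EI.
Compatibility — zero rotation at each built-in end:
  2.333 M_A + 1.167 M_C = 529.1
  1.167 M_A + 2.333 M_C = 620.2
Solving the pair gives M_A = 125.1 kN·m and M_C = 203.3 kN·m (hogging).

M_A = 125.1 kN·m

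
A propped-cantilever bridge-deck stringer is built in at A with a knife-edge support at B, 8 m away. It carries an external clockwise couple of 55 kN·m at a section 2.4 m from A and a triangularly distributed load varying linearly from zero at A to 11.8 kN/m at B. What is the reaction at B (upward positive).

Remove the prop at B; the released (primary) structure is a cantilever built in at A.
Primary-structure tip deflection at B by superposition:
  clockwise couple 55 at a = 2.4: M₀a(2L − a)/(2EI) = 897.6/EI
  triangular load, peak 11.8 at the free end: 11w₀L⁴/(120EI) = 4431/EI
  δ_0 = 5328/EI
Flexibility coefficient — unit upward force at B: δ_{BB} = L³/(3EI) = 170.7/EI.
Compatibility at B: δ_0 − R_B·δ_{BB} = 0, so R_B = 5328/170.7 = 31.22 kN.

R_B = 31.22 kN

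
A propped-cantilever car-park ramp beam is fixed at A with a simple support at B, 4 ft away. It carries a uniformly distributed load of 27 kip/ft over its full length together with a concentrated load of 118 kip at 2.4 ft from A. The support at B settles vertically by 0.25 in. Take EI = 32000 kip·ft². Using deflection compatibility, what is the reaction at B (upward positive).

R_B = 60.23 kip

Choose R_B as the redundant. The primary structure is the cantilever fixed at A.
Deflection at B on the released cantilever, summing each load's contribution:
  UDL 27: wL⁴/(8EI) = 864/EI
  point load 118 at a = 2.4: Pa²(3L − a)/(6EI) = 1087/EI
  δ_0 = 1951/EI
Flexibility coefficient — unit upward force at B: δ_{BB} = L³/(3EI) = 21.33/EI.
With EI = 32000 kip·ft²: δ_0 = 0.060984 ft and δ_{BB} = 0.000667 ft/kip.
Compatibility — the beam at B must follow the support down by 0.02083 ft: δ_0 − R_B·δ_{BB} = 0.02083, so R_B = (0.060984 − 0.02083)/0.000667 = 60.23 kip.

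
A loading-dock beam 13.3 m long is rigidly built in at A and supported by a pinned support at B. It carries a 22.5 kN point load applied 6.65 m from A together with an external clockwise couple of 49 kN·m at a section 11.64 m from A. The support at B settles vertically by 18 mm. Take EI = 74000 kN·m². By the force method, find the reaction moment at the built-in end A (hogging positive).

Choose R_B as the redundant. The primary structure is the cantilever fixed at A.
Free-end deflection of the primary structure under the applied loading (downward +):
  point load 22.5 at a = 6.65: Pa²(3L − a)/(6EI) = 5514/EI
  clockwise couple 49 at a = 11.64: M₀a(2L − a)/(2EI) = 4266/EI
  δ_0 = 9780/EI
Flexibility coefficient — unit upward force at B: δ_{BB} = L³/(3EI) = 784.2/EI.
With EI = 74000 kN·m²: δ_0 = 0.13217 m and δ_{BB} = 0.010597 m/kN.
Compatibility — the beam at B must follow the support down by 0.018 m: δ_0 − R_B·δ_{BB} = 0.018, so R_B = (0.13217 − 0.018)/0.010597 = 10.77 kN.
Moment equilibrium about A: M_A = Σ(load moments about A) − R_B·L = 198.6 − 10.77×13.3 = 55.34 kN·m.

M_A = 55.34 kN·m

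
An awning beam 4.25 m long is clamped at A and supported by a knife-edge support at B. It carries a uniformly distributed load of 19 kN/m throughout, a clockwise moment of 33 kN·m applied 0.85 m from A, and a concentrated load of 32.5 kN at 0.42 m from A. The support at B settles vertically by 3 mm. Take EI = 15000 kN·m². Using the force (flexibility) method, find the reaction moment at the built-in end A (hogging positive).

Release the roller at B. Primary structure: cantilever fixed at A.
Deflection at B on the released cantilever, summing each load's contribution:
  UDL 19: wL⁴/(8EI) = 774.9/EI
  clockwise couple 33 at a = 0.85: M₀a(2L − a)/(2EI) = 107.3/EI
  point load 32.5 at a = 0.42: Pa²(3L − a)/(6EI) = 11.78/EI
  δ_0 = 893.9/EI
Tip deflection under a unit load at B: L³/(3EI) = 25.59/EI.
With EI = 15000 kN·m²: δ_0 = 0.059595 m and δ_{BB} = 0.001706 m/kN.
Compatibility — the beam at B must follow the support down by 0.003 m: δ_0 − R_B·δ_{BB} = 0.003, so R_B = (0.059595 − 0.003)/0.001706 = 33.18 kN.
Moment equilibrium about A: M_A = Σ(load moments about A) − R_B·L = 218.2 − 33.18×4.25 = 77.25 kN·m.

M_A = 77.25 kN·m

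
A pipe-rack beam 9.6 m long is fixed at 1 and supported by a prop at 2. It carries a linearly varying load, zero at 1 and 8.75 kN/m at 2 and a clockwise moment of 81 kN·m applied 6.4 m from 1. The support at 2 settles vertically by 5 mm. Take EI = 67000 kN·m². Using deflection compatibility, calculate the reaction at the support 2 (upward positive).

R_2 = 33.21 kN

Release the roller at 2. Primary structure: cantilever fixed at 1.
Free-end deflection of the primary structure under the applied loading (downward +):
  triangular load, peak 8.75 at the free end: 11w₀L⁴/(120EI) = 6812/EI
  clockwise couple 81 at a = 6.4: M₀a(2L − a)/(2EI) = 3318/EI
  δ_0 = 10130/EI
Flexibility coefficient — unit upward force at 2: δ_{22} = L³/(3EI) = 294.9/EI.
With EI = 67000 kN·m²: δ_0 = 0.1512 m and δ_{22} = 0.004402 m/kN.
Compatibility — the beam at 2 must follow the support down by 0.005 m: δ_0 − R_2·δ_{22} = 0.005, so R_2 = (0.1512 − 0.005)/0.004402 = 33.21 kN.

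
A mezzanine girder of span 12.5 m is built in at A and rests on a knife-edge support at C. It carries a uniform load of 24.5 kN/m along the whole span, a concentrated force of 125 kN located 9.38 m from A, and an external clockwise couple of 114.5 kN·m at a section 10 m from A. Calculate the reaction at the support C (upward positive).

R_C = 207.2 kN

Take the reaction at C as the redundant and release it; the primary structure is a cantilever fixed at A.
Downward deflection at the released point C due to the loads:
  UDL 24.5: wL⁴/(8EI) = 74768/EI
  point load 125 at a = 9.38: Pa²(3L − a)/(6EI) = 51544/EI
  clockwise couple 114.5 at a = 10: M₀a(2L − a)/(2EI) = 8588/EI
  δ_0 = 134900/EI
Tip deflection under a unit load at C: L³/(3EI) = 651/EI.
Compatibility at C: δ_0 − R_C·δ_{CC} = 0, so R_C = 134900/651 = 207.2 kN.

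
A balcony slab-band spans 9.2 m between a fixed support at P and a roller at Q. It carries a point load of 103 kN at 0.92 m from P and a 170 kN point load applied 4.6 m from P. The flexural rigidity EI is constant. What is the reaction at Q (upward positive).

Remove the prop at Q; the released (primary) structure is a cantilever built in at P.
Downward deflection at the released point Q due to the loads:
  point load 103 at a = 0.92: Pa²(3L − a)/(6EI) = 387.7/EI
  point load 170 at a = 4.6: Pa²(3L − a)/(6EI) = 13789/EI
  δ_0 = 14177/EI
Flexibility coefficient — unit upward force at Q: δ_{QQ} = L³/(3EI) = 259.6/EI.
Compatibility at Q: δ_0 − R_Q·δ_{QQ} = 0, so R_Q = 14177/259.6 = 54.62 kN.

R_Q = 54.62 kN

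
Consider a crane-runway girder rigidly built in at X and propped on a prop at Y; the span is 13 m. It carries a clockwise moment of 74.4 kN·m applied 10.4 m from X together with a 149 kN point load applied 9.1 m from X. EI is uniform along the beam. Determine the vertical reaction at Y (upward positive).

Choose R_Y as the redundant. The primary structure is the cantilever fixed at X.
Deflection at Y on the released cantilever, summing each load's contribution:
  clockwise couple 74.4 at a = 10.4: M₀a(2L − a)/(2EI) = 6035/EI
  point load 149 at a = 9.1: Pa²(3L − a)/(6EI) = 61488/EI
  δ_0 = 67523/EI
Flexibility coefficient — unit upward force at Y: δ_{YY} = L³/(3EI) = 732.3/EI.
The prop prevents deflection at Y: R_Y = δ_0/δ_{YY} = 67523/732.3 = 92.2 kN.

R_Y = 92.2 kN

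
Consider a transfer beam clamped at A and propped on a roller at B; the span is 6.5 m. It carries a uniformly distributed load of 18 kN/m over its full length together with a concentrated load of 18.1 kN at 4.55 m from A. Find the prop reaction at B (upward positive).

R_B = 54.07 kN

Choose R_B as the redundant. The primary structure is the cantilever fixed at A.
Primary-structure tip deflection at B by superposition:
  UDL 18: wL⁴/(8EI) = 4016/EI
  point load 18.1 at a = 4.55: Pa²(3L − a)/(6EI) = 933.7/EI
  δ_0 = 4950/EI
Flexibility coefficient — unit upward force at B: δ_{BB} = L³/(3EI) = 91.54/EI.
Compatibility at B: δ_0 − R_B·δ_{BB} = 0, so R_B = 4950/91.54 = 54.07 kN.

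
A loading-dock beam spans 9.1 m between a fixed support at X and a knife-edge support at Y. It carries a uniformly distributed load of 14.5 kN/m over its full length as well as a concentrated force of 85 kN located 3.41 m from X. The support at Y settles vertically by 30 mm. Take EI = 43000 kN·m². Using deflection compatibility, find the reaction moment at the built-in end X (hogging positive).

Choose R_Y as the redundant. The primary structure is the cantilever fixed at X.
Downward deflection at the released point Y due to the loads:
  UDL 14.5: wL⁴/(8EI) = 12429/EI
  point load 85 at a = 3.41: Pa²(3L − a)/(6EI) = 3935/EI
  δ_0 = 16365/EI
Tip deflection under a unit load at Y: L³/(3EI) = 251.2/EI.
With EI = 43000 kN·m²: δ_0 = 0.38057 m and δ_{YY} = 0.005842 m/kN.
Compatibility — the beam at Y must follow the support down by 0.03 m: δ_0 − R_Y·δ_{YY} = 0.03, so R_Y = (0.38057 − 0.03)/0.005842 = 60.01 kN.
Moment equilibrium about X: M_X = Σ(load moments about X) − R_Y·L = 890.2 − 60.01×9.1 = 344.1 kN·m.

M_X = 344.1 kN·m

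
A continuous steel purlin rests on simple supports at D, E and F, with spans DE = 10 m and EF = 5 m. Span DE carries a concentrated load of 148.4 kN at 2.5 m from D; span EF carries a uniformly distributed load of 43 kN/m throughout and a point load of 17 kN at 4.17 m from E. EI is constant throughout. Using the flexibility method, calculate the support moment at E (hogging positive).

Take M_E as the redundant. Released structure: two simple spans DE and EF with a hinge at E.
End slopes at the hinge E, treating each span as simply supported:
  span DE: point load 148.4 at a = 2.5: Pab(L + a)/(6LEI) = 579.7/EI
  span EF: UDL 43: wL³/(24EI) = 224/EI
  span EF: point load 17 at a = 4.17: Pab(L + b)/(6LEI) = 11.43/EI
  relative rotation θ_0 = (579.7 + 235.4)/EI = 815.1/EI
A unit hogging moment at E produces rotation L₁/(3EI) + L₂/(3EI) = 5/EI.
Slope continuity at E: θ_0 = M_E·5/EI, so M_E = 815.1/5 = 163 kN·m (hogging).

M_E = 163 kN·m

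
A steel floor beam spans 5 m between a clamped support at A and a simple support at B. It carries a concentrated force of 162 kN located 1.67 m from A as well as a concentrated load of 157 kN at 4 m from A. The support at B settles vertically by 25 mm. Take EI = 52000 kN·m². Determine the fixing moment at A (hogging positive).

M_A = 381.4 kN·m

Release the roller at B. Primary structure: cantilever fixed at A.
Deflection at B on the released cantilever, summing each load's contribution:
  point load 162 at a = 1.67: Pa²(3L − a)/(6EI) = 1004/EI
  point load 157 at a = 4: Pa²(3L − a)/(6EI) = 4605/EI
  δ_0 = 5609/EI
Tip deflection under a unit load at B: L³/(3EI) = 41.67/EI.
With EI = 52000 kN·m²: δ_0 = 0.10787 m and δ_{BB} = 0.000801 m/kN.
Compatibility — the beam at B must follow the support down by 0.025 m: δ_0 − R_B·δ_{BB} = 0.025, so R_B = (0.10787 − 0.025)/0.000801 = 103.4 kN.
Moment equilibrium about A: M_A = Σ(load moments about A) − R_B·L = 898.5 − 103.4×5 = 381.4 kN·m.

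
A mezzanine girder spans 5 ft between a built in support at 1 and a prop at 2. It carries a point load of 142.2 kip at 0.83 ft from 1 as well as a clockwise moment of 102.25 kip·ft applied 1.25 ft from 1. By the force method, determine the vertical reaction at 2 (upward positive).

Remove the prop at 2; the released (primary) structure is a cantilever built in at 1.
Deflection at 2 on the released cantilever, summing each load's contribution:
  point load 142.2 at a = 0.83: Pa²(3L − a)/(6EI) = 231.4/EI
  clockwise couple 102.25 at a = 1.25: M₀a(2L − a)/(2EI) = 559.2/EI
  δ_0 = 790.5/EI
Flexibility coefficient — unit upward force at 2: δ_{22} = L³/(3EI) = 41.67/EI.
Compatibility at 2: δ_0 − R_2·δ_{22} = 0, so R_2 = 790.5/41.67 = 18.97 kip.

R_2 = 18.97 kip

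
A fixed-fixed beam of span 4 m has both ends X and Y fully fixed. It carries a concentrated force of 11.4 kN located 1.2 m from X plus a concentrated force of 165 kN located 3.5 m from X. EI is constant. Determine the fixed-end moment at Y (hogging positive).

Take the two fixed-end moments M_X, M_Y as redundants; the released structure is the simple span XY.
Simple-span end rotations at X and Y under the given loads:
  at X: point load 11.4 at a = 1.2: Pab(L + b)/(6LEI) = 10.85/EI
  at Y: point load 11.4 at a = 1.2: Pab(L + a)/(6LEI) = 8.299/EI
  at X: point load 165 at a = 3.5: Pab(L + b)/(6LEI) = 54.14/EI
  at Y: point load 165 at a = 3.5: Pab(L + a)/(6LEI) = 90.23/EI
  θ_X0 = 64.99/EI,  θ_Y0 = 98.53/EI
Flexibility coefficients: a unit moment at one end gives L/(3EI) there and L/(6EI) at the far end, so f₁₁ = f₂₂ = 1.333/EI and f₁₂ = f₂₁ = 0.6667/EI.
Compatibility — zero rotation at each built-in end:
  1.333 M_X + 0.6667 M_Y = 64.99
  0.6667 M_X + 1.333 M_Y = 98.53
Solving the pair gives M_X = 15.73 kN·m and M_Y = 66.04 kN·m (hogging).

M_Y = 66.04 kN·m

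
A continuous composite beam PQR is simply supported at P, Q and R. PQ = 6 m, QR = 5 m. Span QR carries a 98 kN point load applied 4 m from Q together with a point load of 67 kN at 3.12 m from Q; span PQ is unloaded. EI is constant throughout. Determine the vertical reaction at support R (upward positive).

R_R = 111 kN

Release continuity at Q by inserting a hinge; the redundant is the internal moment M_Q. The primary structure is two simply-supported spans PQ and QR.
Rotations at Q on the released spans (each span's end-slope, ×1/EI):
  span QR: point load 98 at a = 4: Pab(L + b)/(6LEI) = 78.4/EI
  span QR: point load 67 at a = 3.12: Pab(L + b)/(6LEI) = 90.13/EI
  relative rotation θ_0 = (0 + 168.5)/EI = 168.5/EI
A unit hogging moment at Q produces rotation L₁/(3EI) + L₂/(3EI) = 3.667/EI.
Compatibility: M_Q·(L₁+L₂)/(3EI) = θ_0, giving M_Q = 45.96 kN·m (hogging).
Span QR, ΣM about R: R_Q^{QR}·5 = 224 + 45.96, so R_Q^{QR} = 53.98 kN and R_R = 165 − 53.98 = 111 kN.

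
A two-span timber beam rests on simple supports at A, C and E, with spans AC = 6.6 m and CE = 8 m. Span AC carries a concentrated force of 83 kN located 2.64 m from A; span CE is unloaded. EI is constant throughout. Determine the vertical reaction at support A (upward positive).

R_A = 43.5 kN

Release continuity at C by inserting a hinge; the redundant is the internal moment M_C. The primary structure is two simply-supported spans AC and CE.
Discontinuity in slope at C on the released structure — sum the simple-span end rotations:
  span AC: point load 83 at a = 2.64: Pab(L + a)/(6LEI) = 202.5/EI
  relative rotation θ_0 = (202.5 + 0)/EI = 202.5/EI
A unit hogging moment at C produces rotation L₁/(3EI) + L₂/(3EI) = 4.867/EI.
Slope continuity at C: θ_0 = M_C·4.867/EI, so M_C = 202.5/4.867 = 41.6 kN·m (hogging).
Span AC, ΣM about A with M_C applied at C: R_C^{AC}·6.6 = 219.1 + 41.6, so R_C^{AC} = 39.5 kN and R_A = 83 − 39.5 = 43.5 kN.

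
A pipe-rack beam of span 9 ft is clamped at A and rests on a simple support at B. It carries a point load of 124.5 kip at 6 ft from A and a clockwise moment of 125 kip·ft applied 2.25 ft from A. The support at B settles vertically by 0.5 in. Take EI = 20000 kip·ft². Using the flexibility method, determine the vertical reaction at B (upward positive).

Remove the prop at B; the released (primary) structure is a cantilever built in at A.
Primary-structure tip deflection at B by superposition:
  point load 124.5 at a = 6: Pa²(3L − a)/(6EI) = 15687/EI
  clockwise couple 125 at a = 2.25: M₀a(2L − a)/(2EI) = 2215/EI
  δ_0 = 17902/EI
Flexibility coefficient — unit upward force at B: δ_{BB} = L³/(3EI) = 243/EI.
With EI = 20000 kip·ft²: δ_0 = 0.89509 ft and δ_{BB} = 0.01215 ft/kip.
Compatibility — the beam at B must follow the support down by 0.04167 ft: δ_0 − R_B·δ_{BB} = 0.04167, so R_B = (0.89509 − 0.04167)/0.01215 = 70.24 kip.

R_B = 70.24 kip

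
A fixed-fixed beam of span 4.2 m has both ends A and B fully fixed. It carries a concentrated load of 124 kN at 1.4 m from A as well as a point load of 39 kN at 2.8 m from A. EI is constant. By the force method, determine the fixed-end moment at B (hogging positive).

M_B = 62.84 kN·m

Take the two fixed-end moments M_A, M_B as redundants; the released structure is the simple span AB.
Simple-span end rotations at A and B under the given loads:
  at A: point load 124 at a = 1.4: Pab(L + b)/(6LEI) = 135/EI
  at B: point load 124 at a = 1.4: Pab(L + a)/(6LEI) = 108/EI
  at A: point load 39 at a = 2.8: Pab(L + b)/(6LEI) = 33.97/EI
  at B: point load 39 at a = 2.8: Pab(L + a)/(6LEI) = 42.47/EI
  θ_A0 = 169/EI,  θ_B0 = 150.5/EI
Flexibility coefficients: a unit moment at one end gives L/(3EI) there and L/(6EI) at the far end, so f₁₁ = f₂₂ = 1.4/EI and f₁₂ = f₂₁ = 0.7/EI.
Compatibility — zero rotation at each built-in end:
  1.4 M_A + 0.7 M_B = 169
  0.7 M_A + 1.4 M_B = 150.5
Solving the pair gives M_A = 89.29 kN·m and M_B = 62.84 kN·m (hogging).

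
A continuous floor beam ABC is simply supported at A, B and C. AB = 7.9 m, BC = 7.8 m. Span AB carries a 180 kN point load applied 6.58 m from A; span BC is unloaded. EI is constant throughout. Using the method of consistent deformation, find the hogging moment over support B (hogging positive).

M_B = 91.26 kN·m

Release continuity at B by inserting a hinge; the redundant is the internal moment M_B. The primary structure is two simply-supported spans AB and BC.
Rotations at B on the released spans (each span's end-slope, ×1/EI):
  span AB: point load 180 at a = 6.58: Pab(L + a)/(6LEI) = 477.6/EI
  relative rotation θ_0 = (477.6 + 0)/EI = 477.6/EI
A unit hogging moment at B produces rotation L₁/(3EI) + L₂/(3EI) = 5.233/EI.
Compatibility: M_B·(L₁+L₂)/(3EI) = θ_0, giving M_B = 91.26 kN·m (hogging).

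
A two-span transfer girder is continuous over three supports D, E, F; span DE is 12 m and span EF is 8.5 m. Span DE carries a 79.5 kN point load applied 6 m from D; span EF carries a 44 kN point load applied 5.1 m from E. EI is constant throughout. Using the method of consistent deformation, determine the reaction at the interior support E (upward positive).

Release continuity at E by inserting a hinge; the redundant is the internal moment M_E. The primary structure is two simply-supported spans DE and EF.
Discontinuity in slope at E on the released structure — sum the simple-span end rotations:
  span DE: point load 79.5 at a = 6: Pab(L + a)/(6LEI) = 715.5/EI
  span EF: point load 44 at a = 5.1: Pab(L + b)/(6LEI) = 178/EI
  relative rotation θ_0 = (715.5 + 178)/EI = 893.5/EI
A unit hogging moment at E produces rotation L₁/(3EI) + L₂/(3EI) = 6.833/EI.
Slope continuity at E: θ_0 = M_E·6.833/EI, so M_E = 893.5/6.833 = 130.8 kN·m (hogging).
Span DE, ΣM about D with M_E applied at E: R_E^{DE}·12 = 477 + 130.8, so R_E^{DE} = 50.65 kN and R_D = 79.5 − 50.65 = 28.85 kN.
Span EF, ΣM about F: R_E^{EF}·8.5 = 149.6 + 130.8, so R_E^{EF} = 32.98 kN and R_F = 44 − 32.98 = 11.02 kN.
R_E = 50.65 + 32.98 = 83.63 kN.

R_E = 83.63 kN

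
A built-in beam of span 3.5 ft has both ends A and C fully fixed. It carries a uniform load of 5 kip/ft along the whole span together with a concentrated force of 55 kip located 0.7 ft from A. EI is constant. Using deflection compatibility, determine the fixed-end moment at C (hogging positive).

Release both end moments; the primary structure is a simply-supported span AC with redundants M_A and M_C.
Simple-span end rotations at A and C under the given loads:
  at A: UDL 5: wL³/(24EI) = 8.932/EI
  at C: UDL 5: wL³/(24EI) = 8.932/EI
  at A: point load 55 at a = 0.7: Pab(L + b)/(6LEI) = 32.34/EI
  at C: point load 55 at a = 0.7: Pab(L + a)/(6LEI) = 21.56/EI
  θ_A0 = 41.27/EI,  θ_C0 = 30.49/EI
Flexibility coefficients: a unit moment at one end gives L/(3EI) there and L/(6EI) at the far end, so f₁₁ = f₂₂ = 1.167/EI and f₁₂ = f₂₁ = 0.5833/EI.
Compatibility — zero rotation at each built-in end:
  1.167 M_A + 0.5833 M_C = 41.27
  0.5833 M_A + 1.167 M_C = 30.49
Solving the pair gives M_A = 29.74 kip·ft and M_C = 11.26 kip·ft (hogging).

M_C = 11.26 kip·ft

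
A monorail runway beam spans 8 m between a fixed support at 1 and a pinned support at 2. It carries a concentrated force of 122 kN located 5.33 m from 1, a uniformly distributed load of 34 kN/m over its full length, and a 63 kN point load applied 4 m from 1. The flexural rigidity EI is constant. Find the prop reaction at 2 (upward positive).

R_2 = 184.9 kN

Take the reaction at 2 as the redundant and release it; the primary structure is a cantilever fixed at 1.
Primary-structure tip deflection at 2 by superposition:
  point load 122 at a = 5.33: Pa²(3L − a)/(6EI) = 10785/EI
  UDL 34: wL⁴/(8EI) = 17408/EI
  point load 63 at a = 4: Pa²(3L − a)/(6EI) = 3360/EI
  δ_0 = 31553/EI
Tip deflection under a unit load at 2: L³/(3EI) = 170.7/EI.
Compatibility at 2: δ_0 − R_2·δ_{22} = 0, so R_2 = 31553/170.7 = 184.9 kN.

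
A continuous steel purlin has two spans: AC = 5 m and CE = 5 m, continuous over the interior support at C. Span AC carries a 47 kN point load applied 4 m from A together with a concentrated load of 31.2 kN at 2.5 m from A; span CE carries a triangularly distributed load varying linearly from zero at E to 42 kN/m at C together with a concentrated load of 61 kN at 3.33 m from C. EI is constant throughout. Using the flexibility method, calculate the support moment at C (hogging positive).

M_C = 89.17 kN·m

Insert a hinge at C; M_C is the redundant, and each span becomes simply supported.
Rotations at C on the released spans (each span's end-slope, ×1/EI):
  span AC: point load 47 at a = 4: Pab(L + a)/(6LEI) = 56.4/EI
  span AC: point load 31.2 at a = 2.5: Pab(L + a)/(6LEI) = 48.75/EI
  span CE: triangular load, peak 42: w₀L³/(45EI) = 116.7/EI
  span CE: point load 61 at a = 3.33: Pab(L + b)/(6LEI) = 75.42/EI
  relative rotation θ_0 = (105.2 + 192.1)/EI = 297.2/EI
A unit hogging moment at C produces rotation L₁/(3EI) + L₂/(3EI) = 3.333/EI.
Slope continuity at C: θ_0 = M_C·3.333/EI, so M_C = 297.2/3.333 = 89.17 kN·m (hogging).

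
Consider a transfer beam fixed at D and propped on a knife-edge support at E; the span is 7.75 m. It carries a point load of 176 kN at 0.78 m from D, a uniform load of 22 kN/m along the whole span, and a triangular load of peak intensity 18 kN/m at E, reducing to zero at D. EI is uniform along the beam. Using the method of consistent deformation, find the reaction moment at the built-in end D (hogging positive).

M_D = 345.5 kN·m

Remove the prop at E; the released (primary) structure is a cantilever built in at D.
Downward deflection at the released point E due to the loads:
  point load 176 at a = 0.78: Pa²(3L − a)/(6EI) = 401/EI
  UDL 22: wL⁴/(8EI) = 9921/EI
  triangular load, peak 18 at the free end: 11w₀L⁴/(120EI) = 5952/EI
  δ_0 = 16274/EI
Flexibility coefficient — unit upward force at E: δ_{EE} = L³/(3EI) = 155.2/EI.
The prop prevents deflection at E: R_E = δ_0/δ_{EE} = 16274/155.2 = 104.9 kN.
Moment equilibrium about D: M_D = Σ(load moments about D) − R_E·L = 1158 − 104.9×7.75 = 345.5 kN·m.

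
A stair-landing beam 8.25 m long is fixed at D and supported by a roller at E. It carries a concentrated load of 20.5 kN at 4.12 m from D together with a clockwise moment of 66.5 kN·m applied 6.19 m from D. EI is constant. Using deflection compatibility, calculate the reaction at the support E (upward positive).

R_E = 17.73 kN

Choose R_E as the redundant. The primary structure is the cantilever fixed at D.
Free-end deflection of the primary structure under the applied loading (downward +):
  point load 20.5 at a = 4.12: Pa²(3L − a)/(6EI) = 1196/EI
  clockwise couple 66.5 at a = 6.19: M₀a(2L − a)/(2EI) = 2122/EI
  δ_0 = 3318/EI
Tip deflection under a unit load at E: L³/(3EI) = 187.2/EI.
The prop prevents deflection at E: R_E = δ_0/δ_{EE} = 3318/187.2 = 17.73 kN.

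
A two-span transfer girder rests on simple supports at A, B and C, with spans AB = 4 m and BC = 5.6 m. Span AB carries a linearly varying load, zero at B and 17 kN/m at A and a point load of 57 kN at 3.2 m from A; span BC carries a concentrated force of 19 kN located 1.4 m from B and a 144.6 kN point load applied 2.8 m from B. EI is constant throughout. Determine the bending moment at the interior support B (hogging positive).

Release continuity at B by inserting a hinge; the redundant is the internal moment M_B. The primary structure is two simply-supported spans AB and BC.
End slopes at the hinge B, treating each span as simply supported:
  span AB: triangular load, peak 17: 7w₀L³/(360EI) = 21.16/EI
  span AB: point load 57 at a = 3.2: Pab(L + a)/(6LEI) = 43.78/EI
  span BC: point load 19 at a = 1.4: Pab(L + b)/(6LEI) = 32.59/EI
  span BC: point load 144.6 at a = 2.8: Pab(L + b)/(6LEI) = 283.4/EI
  relative rotation θ_0 = (64.93 + 316)/EI = 380.9/EI
A unit hogging moment at B produces rotation L₁/(3EI) + L₂/(3EI) = 3.2/EI.
Compatibility: M_B·(L₁+L₂)/(3EI) = θ_0, giving M_B = 119 kN·m (hogging).

M_B = 119 kN·m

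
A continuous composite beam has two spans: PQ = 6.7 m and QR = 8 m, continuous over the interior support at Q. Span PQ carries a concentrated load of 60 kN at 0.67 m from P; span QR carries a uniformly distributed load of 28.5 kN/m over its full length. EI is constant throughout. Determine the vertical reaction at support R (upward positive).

R_R = 97.36 kN

Release continuity at Q by inserting a hinge; the redundant is the internal moment M_Q. The primary structure is two simply-supported spans PQ and QR.
Rotations at Q on the released spans (each span's end-slope, ×1/EI):
  span PQ: point load 60 at a = 0.67: Pab(L + a)/(6LEI) = 44.44/EI
  span QR: UDL 28.5: wL³/(24EI) = 608/EI
  relative rotation θ_0 = (44.44 + 608)/EI = 652.4/EI
A unit hogging moment at Q produces rotation L₁/(3EI) + L₂/(3EI) = 4.9/EI.
Slope continuity at Q: θ_0 = M_Q·4.9/EI, so M_Q = 652.4/4.9 = 133.2 kN·m (hogging).
Span QR, ΣM about R: R_Q^{QR}·8 = 912 + 133.2, so R_Q^{QR} = 130.6 kN and R_R = 228 − 130.6 = 97.36 kN.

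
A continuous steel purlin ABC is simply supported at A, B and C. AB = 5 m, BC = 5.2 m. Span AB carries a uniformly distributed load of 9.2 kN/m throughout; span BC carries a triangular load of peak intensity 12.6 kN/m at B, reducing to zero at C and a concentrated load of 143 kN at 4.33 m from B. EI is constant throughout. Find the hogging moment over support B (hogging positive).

Release continuity at B by inserting a hinge; the redundant is the internal moment M_B. The primary structure is two simply-supported spans AB and BC.
Discontinuity in slope at B on the released structure — sum the simple-span end rotations:
  span AB: UDL 9.2: wL³/(24EI) = 47.92/EI
  span BC: triangular load, peak 12.6: w₀L³/(45EI) = 39.37/EI
  span BC: point load 143 at a = 4.33: Pab(L + b)/(6LEI) = 104.8/EI
  relative rotation θ_0 = (47.92 + 144.2)/EI = 192.1/EI
A unit hogging moment at B produces rotation L₁/(3EI) + L₂/(3EI) = 3.4/EI.
Slope continuity at B: θ_0 = M_B·3.4/EI, so M_B = 192.1/3.4 = 56.5 kN·m (hogging).

M_B = 56.5 kN·m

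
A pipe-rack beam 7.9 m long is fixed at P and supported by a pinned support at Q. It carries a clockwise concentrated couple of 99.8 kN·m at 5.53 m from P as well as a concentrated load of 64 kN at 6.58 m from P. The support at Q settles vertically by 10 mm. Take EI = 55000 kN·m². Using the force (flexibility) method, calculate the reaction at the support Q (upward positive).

Take the reaction at Q as the redundant and release it; the primary structure is a cantilever fixed at P.
Free-end deflection of the primary structure under the applied loading (downward +):
  clockwise couple 99.8 at a = 5.53: M₀a(2L − a)/(2EI) = 2834/EI
  point load 64 at a = 6.58: Pa²(3L − a)/(6EI) = 7906/EI
  δ_0 = 10740/EI
Tip deflection under a unit load at Q: L³/(3EI) = 164.3/EI.
With EI = 55000 kN·m²: δ_0 = 0.19528 m and δ_{QQ} = 0.002988 m/kN.
Compatibility — the beam at Q must follow the support down by 0.01 m: δ_0 − R_Q·δ_{QQ} = 0.01, so R_Q = (0.19528 − 0.01)/0.002988 = 62.01 kN.

R_Q = 62.01 kN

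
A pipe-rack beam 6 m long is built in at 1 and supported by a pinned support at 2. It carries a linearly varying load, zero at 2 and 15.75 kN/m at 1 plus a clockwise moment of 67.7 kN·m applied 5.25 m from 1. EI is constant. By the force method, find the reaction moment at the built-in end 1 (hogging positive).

M_1 = 5.537 kN·m

Choose R_2 as the redundant. The primary structure is the cantilever fixed at 1.
Deflection at 2 on the released cantilever, summing each load's contribution:
  triangular load, peak 15.75 at the fixed end: w₀L⁴/(30EI) = 680.4/EI
  clockwise couple 67.7 at a = 5.25: M₀a(2L − a)/(2EI) = 1200/EI
  δ_0 = 1880/EI
Flexibility coefficient — unit upward force at 2: δ_{22} = L³/(3EI) = 72/EI.
Compatibility at 2: δ_0 − R_2·δ_{22} = 0, so R_2 = 1880/72 = 26.11 kN.
Moment equilibrium about 1: M_1 = Σ(load moments about 1) − R_2·L = 162.2 − 26.11×6 = 5.537 kN·m.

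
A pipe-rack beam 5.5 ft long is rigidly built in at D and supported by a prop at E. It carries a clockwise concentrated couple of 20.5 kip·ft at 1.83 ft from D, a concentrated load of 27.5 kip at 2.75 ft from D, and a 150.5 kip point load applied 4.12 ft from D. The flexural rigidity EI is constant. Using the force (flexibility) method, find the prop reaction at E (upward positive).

R_E = 106.7 kip

Remove the prop at E; the released (primary) structure is a cantilever built in at D.
Downward deflection at the released point E due to the loads:
  clockwise couple 20.5 at a = 1.83: M₀a(2L − a)/(2EI) = 172/EI
  point load 27.5 at a = 2.75: Pa²(3L − a)/(6EI) = 476.6/EI
  point load 150.5 at a = 4.12: Pa²(3L − a)/(6EI) = 5271/EI
  δ_0 = 5920/EI
Flexibility coefficient — unit upward force at E: δ_{EE} = L³/(3EI) = 55.46/EI.
The prop prevents deflection at E: R_E = δ_0/δ_{EE} = 5920/55.46 = 106.7 kip.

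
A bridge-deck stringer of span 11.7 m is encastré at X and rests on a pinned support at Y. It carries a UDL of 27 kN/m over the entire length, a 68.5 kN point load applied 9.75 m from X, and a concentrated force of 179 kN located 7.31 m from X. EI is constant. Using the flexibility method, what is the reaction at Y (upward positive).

R_Y = 253 kN

Take the reaction at Y as the redundant and release it; the primary structure is a cantilever fixed at X.
Downward deflection at the released point Y due to the loads:
  UDL 27: wL⁴/(8EI) = 63244/EI
  point load 68.5 at a = 9.75: Pa²(3L − a)/(6EI) = 27512/EI
  point load 179 at a = 7.31: Pa²(3L − a)/(6EI) = 44302/EI
  δ_0 = 135058/EI
Flexibility coefficient — unit upward force at Y: δ_{YY} = L³/(3EI) = 533.9/EI.
The prop prevents deflection at Y: R_Y = δ_0/δ_{YY} = 135058/533.9 = 253 kN.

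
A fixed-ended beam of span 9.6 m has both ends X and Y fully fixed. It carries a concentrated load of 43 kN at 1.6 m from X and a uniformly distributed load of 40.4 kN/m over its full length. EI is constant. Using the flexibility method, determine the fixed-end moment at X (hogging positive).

Release both end moments; the primary structure is a simply-supported span XY with redundants M_X and M_Y.
End rotations of the released simple span under the applied load (×1/EI):
  at X: point load 43 at a = 1.6: Pab(L + b)/(6LEI) = 168.2/EI
  at Y: point load 43 at a = 1.6: Pab(L + a)/(6LEI) = 107/EI
  at X: UDL 40.4: wL³/(24EI) = 1489/EI
  at Y: UDL 40.4: wL³/(24EI) = 1489/EI
  θ_X0 = 1657/EI,  θ_Y0 = 1596/EI
Flexibility coefficients: a unit moment at one end gives L/(3EI) there and L/(6EI) at the far end, so f₁₁ = f₂₂ = 3.2/EI and f₁₂ = f₂₁ = 1.6/EI.
Compatibility — zero rotation at each built-in end:
  3.2 M_X + 1.6 M_Y = 1657
  1.6 M_X + 3.2 M_Y = 1596
Solving the pair gives M_X = 358 kN·m and M_Y = 319.8 kN·m (hogging).

M_X = 358 kN·m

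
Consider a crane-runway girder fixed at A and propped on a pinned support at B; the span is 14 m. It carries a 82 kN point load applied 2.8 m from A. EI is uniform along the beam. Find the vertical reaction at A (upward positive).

Choose R_B as the redundant. The primary structure is the cantilever fixed at A.
Primary-structure tip deflection at B by superposition:
  point load 82 at a = 2.8: Pa²(3L − a)/(6EI) = 4200/EI
Tip deflection under a unit load at B: L³/(3EI) = 914.7/EI.
Compatibility at B: δ_0 − R_B·δ_{BB} = 0, so R_B = 4200/914.7 = 4.592 kN.
Vertical equilibrium: R_A = ΣP − R_B = 82 − 4.592 = 77.41 kN.

R_A = 77.41 kN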